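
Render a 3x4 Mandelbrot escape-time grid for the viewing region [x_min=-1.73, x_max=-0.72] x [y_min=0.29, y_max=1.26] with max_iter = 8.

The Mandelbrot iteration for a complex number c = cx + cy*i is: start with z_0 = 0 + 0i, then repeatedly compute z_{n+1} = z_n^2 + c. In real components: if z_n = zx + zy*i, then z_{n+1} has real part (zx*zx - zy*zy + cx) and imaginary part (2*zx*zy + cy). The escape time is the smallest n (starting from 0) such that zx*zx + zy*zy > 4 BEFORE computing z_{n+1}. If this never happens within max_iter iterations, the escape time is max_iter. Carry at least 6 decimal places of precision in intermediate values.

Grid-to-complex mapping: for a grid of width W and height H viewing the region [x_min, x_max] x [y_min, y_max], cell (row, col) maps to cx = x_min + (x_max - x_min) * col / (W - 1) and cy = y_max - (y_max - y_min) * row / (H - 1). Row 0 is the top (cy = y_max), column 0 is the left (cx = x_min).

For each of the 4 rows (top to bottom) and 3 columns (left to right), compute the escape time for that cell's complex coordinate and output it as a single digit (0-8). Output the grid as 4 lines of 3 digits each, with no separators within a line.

Answer: 123
234
336
488

Derivation:
(row=0, col=0): c = -1.7300 + 1.2600i → escape time 1
(row=0, col=1): c = -1.2250 + 1.2600i → escape time 2
(row=0, col=2): c = -0.7200 + 1.2600i → escape time 3
(row=1, col=0): c = -1.7300 + 0.9367i → escape time 2
(row=1, col=1): c = -1.2250 + 0.9367i → escape time 3
(row=1, col=2): c = -0.7200 + 0.9367i → escape time 4
(row=2, col=0): c = -1.7300 + 0.6133i → escape time 3
(row=2, col=1): c = -1.2250 + 0.6133i → escape time 3
(row=2, col=2): c = -0.7200 + 0.6133i → escape time 6
(row=3, col=0): c = -1.7300 + 0.2900i → escape time 4
(row=3, col=1): c = -1.2250 + 0.2900i → escape time 8
(row=3, col=2): c = -0.7200 + 0.2900i → escape time 8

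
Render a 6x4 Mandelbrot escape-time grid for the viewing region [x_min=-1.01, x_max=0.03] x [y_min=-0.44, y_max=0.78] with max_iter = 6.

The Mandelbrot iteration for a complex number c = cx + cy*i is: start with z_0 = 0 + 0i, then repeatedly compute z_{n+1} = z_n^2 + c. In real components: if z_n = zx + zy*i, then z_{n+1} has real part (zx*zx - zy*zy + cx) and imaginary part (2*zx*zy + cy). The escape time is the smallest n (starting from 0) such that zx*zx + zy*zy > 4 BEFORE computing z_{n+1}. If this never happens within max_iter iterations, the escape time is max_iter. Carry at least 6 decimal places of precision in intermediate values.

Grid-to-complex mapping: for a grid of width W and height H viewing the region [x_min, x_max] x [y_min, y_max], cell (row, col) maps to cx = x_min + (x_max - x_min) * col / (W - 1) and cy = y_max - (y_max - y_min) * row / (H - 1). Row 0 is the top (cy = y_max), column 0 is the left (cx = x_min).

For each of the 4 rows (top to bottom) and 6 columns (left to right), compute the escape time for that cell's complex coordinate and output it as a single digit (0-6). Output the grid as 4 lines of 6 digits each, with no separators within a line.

(row=0, col=0): c = -1.0100 + 0.7800i → escape time 3
(row=0, col=1): c = -0.8020 + 0.7800i → escape time 4
(row=0, col=2): c = -0.5940 + 0.7800i → escape time 5
(row=0, col=3): c = -0.3860 + 0.7800i → escape time 6
(row=0, col=4): c = -0.1780 + 0.7800i → escape time 6
(row=0, col=5): c = 0.0300 + 0.7800i → escape time 6
(row=1, col=0): c = -1.0100 + 0.3733i → escape time 6
(row=1, col=1): c = -0.8020 + 0.3733i → escape time 6
(row=1, col=2): c = -0.5940 + 0.3733i → escape time 6
(row=1, col=3): c = -0.3860 + 0.3733i → escape time 6
(row=1, col=4): c = -0.1780 + 0.3733i → escape time 6
(row=1, col=5): c = 0.0300 + 0.3733i → escape time 6
(row=2, col=0): c = -1.0100 + -0.0333i → escape time 6
(row=2, col=1): c = -0.8020 + -0.0333i → escape time 6
(row=2, col=2): c = -0.5940 + -0.0333i → escape time 6
(row=2, col=3): c = -0.3860 + -0.0333i → escape time 6
(row=2, col=4): c = -0.1780 + -0.0333i → escape time 6
(row=2, col=5): c = 0.0300 + -0.0333i → escape time 6
(row=3, col=0): c = -1.0100 + -0.4400i → escape time 5
(row=3, col=1): c = -0.8020 + -0.4400i → escape time 6
(row=3, col=2): c = -0.5940 + -0.4400i → escape time 6
(row=3, col=3): c = -0.3860 + -0.4400i → escape time 6
(row=3, col=4): c = -0.1780 + -0.4400i → escape time 6
(row=3, col=5): c = 0.0300 + -0.4400i → escape time 6

Answer: 345666
666666
666666
566666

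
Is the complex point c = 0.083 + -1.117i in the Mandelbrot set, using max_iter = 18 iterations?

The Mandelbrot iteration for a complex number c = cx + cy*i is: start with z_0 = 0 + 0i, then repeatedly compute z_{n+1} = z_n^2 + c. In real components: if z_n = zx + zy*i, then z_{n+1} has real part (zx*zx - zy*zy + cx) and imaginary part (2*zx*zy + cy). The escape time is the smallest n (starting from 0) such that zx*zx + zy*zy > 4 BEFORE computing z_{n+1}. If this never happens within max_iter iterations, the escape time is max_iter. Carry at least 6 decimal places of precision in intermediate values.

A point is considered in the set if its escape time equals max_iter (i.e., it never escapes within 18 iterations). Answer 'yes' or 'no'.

Answer: no

Derivation:
z_0 = 0 + 0i, c = 0.0830 + -1.1170i
Iter 1: z = 0.0830 + -1.1170i, |z|^2 = 1.2546
Iter 2: z = -1.1578 + -1.3024i, |z|^2 = 3.0368
Iter 3: z = -0.2728 + 1.8989i, |z|^2 = 3.6802
Iter 4: z = -3.4484 + -2.1530i, |z|^2 = 16.5267
Escaped at iteration 4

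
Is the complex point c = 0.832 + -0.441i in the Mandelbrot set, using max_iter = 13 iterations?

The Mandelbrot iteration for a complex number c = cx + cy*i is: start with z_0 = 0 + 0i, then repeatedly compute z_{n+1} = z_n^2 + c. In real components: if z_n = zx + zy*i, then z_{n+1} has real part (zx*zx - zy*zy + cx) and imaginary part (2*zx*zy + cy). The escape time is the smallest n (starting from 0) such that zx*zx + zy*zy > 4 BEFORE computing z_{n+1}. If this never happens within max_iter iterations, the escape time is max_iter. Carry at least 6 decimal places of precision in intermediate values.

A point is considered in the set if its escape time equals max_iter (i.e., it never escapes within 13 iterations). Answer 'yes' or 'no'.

Answer: no

Derivation:
z_0 = 0 + 0i, c = 0.8320 + -0.4410i
Iter 1: z = 0.8320 + -0.4410i, |z|^2 = 0.8867
Iter 2: z = 1.3297 + -1.1748i, |z|^2 = 3.1484
Iter 3: z = 1.2200 + -3.5654i, |z|^2 = 14.2007
Escaped at iteration 3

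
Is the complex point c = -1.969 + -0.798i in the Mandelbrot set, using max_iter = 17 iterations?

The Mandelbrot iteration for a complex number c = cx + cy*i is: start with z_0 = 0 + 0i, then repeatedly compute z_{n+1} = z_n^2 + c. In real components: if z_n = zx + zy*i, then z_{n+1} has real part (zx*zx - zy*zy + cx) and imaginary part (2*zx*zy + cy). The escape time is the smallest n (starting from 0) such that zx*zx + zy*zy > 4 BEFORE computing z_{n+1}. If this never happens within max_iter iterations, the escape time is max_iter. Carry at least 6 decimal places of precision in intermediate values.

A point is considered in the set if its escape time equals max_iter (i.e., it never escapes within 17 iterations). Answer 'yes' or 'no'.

z_0 = 0 + 0i, c = -1.9690 + -0.7980i
Iter 1: z = -1.9690 + -0.7980i, |z|^2 = 4.5138
Escaped at iteration 1

Answer: no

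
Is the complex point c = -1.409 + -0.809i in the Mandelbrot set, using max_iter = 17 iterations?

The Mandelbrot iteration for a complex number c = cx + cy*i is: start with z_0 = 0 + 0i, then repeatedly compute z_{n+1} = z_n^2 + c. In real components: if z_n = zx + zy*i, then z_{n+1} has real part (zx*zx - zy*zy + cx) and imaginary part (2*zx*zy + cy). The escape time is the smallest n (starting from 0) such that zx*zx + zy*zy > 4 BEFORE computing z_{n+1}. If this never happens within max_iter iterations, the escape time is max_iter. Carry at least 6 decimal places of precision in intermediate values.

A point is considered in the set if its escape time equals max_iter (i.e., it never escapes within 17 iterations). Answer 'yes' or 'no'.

z_0 = 0 + 0i, c = -1.4090 + -0.8090i
Iter 1: z = -1.4090 + -0.8090i, |z|^2 = 2.6398
Iter 2: z = -0.0782 + 1.4708i, |z|^2 = 2.1693
Iter 3: z = -3.5660 + -1.0390i, |z|^2 = 13.7961
Escaped at iteration 3

Answer: no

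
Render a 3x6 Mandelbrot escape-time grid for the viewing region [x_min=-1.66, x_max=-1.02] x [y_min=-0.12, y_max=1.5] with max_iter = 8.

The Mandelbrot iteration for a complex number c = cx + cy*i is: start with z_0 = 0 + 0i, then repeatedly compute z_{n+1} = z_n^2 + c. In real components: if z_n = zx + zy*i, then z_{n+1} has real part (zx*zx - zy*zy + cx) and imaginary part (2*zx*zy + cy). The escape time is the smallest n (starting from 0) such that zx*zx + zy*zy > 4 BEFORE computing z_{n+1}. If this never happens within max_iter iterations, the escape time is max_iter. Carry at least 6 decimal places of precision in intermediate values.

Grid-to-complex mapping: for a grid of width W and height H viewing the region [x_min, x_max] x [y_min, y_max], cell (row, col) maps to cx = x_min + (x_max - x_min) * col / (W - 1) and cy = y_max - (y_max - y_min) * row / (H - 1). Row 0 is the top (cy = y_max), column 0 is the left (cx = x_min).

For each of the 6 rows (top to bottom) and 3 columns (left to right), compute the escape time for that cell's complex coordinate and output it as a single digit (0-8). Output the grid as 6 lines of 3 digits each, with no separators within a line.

(row=0, col=0): c = -1.6600 + 1.5000i → escape time 1
(row=0, col=1): c = -1.3400 + 1.5000i → escape time 1
(row=0, col=2): c = -1.0200 + 1.5000i → escape time 2
(row=1, col=0): c = -1.6600 + 1.1760i → escape time 1
(row=1, col=1): c = -1.3400 + 1.1760i → escape time 2
(row=1, col=2): c = -1.0200 + 1.1760i → escape time 3
(row=2, col=0): c = -1.6600 + 0.8520i → escape time 2
(row=2, col=1): c = -1.3400 + 0.8520i → escape time 3
(row=2, col=2): c = -1.0200 + 0.8520i → escape time 3
(row=3, col=0): c = -1.6600 + 0.5280i → escape time 3
(row=3, col=1): c = -1.3400 + 0.5280i → escape time 3
(row=3, col=2): c = -1.0200 + 0.5280i → escape time 5
(row=4, col=0): c = -1.6600 + 0.2040i → escape time 4
(row=4, col=1): c = -1.3400 + 0.2040i → escape time 7
(row=4, col=2): c = -1.0200 + 0.2040i → escape time 8
(row=5, col=0): c = -1.6600 + -0.1200i → escape time 5
(row=5, col=1): c = -1.3400 + -0.1200i → escape time 8
(row=5, col=2): c = -1.0200 + -0.1200i → escape time 8

Answer: 112
123
233
335
478
588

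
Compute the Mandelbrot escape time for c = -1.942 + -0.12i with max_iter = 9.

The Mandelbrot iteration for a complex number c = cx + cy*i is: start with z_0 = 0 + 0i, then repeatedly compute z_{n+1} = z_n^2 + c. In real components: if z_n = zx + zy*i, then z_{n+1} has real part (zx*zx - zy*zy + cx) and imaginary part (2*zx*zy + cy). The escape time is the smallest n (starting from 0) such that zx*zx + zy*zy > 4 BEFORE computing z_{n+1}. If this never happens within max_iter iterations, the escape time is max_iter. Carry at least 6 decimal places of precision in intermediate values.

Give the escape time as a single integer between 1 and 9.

z_0 = 0 + 0i, c = -1.9420 + -0.1200i
Iter 1: z = -1.9420 + -0.1200i, |z|^2 = 3.7858
Iter 2: z = 1.8150 + 0.3461i, |z|^2 = 3.4139
Iter 3: z = 1.2323 + 1.1362i, |z|^2 = 2.8097
Iter 4: z = -1.7144 + 2.6804i, |z|^2 = 10.1241
Escaped at iteration 4

Answer: 4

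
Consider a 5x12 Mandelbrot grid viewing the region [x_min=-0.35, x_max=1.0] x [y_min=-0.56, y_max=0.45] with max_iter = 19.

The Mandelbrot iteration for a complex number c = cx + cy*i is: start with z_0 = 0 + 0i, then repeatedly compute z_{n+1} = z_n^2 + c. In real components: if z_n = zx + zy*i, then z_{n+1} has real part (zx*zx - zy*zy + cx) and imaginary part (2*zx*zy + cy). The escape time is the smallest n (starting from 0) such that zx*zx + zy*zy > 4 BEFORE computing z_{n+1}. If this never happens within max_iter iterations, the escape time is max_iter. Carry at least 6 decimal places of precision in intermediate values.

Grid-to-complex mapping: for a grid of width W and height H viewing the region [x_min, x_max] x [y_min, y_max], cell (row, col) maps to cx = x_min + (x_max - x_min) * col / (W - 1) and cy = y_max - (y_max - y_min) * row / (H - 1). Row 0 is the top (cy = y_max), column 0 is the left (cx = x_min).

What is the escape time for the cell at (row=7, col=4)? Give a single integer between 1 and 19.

Answer: 2

Derivation:
z_0 = 0 + 0i, c = 1.0000 + -0.1927i
Iter 1: z = 1.0000 + -0.1927i, |z|^2 = 1.0371
Iter 2: z = 1.9629 + -0.5782i, |z|^2 = 4.1871
Escaped at iteration 2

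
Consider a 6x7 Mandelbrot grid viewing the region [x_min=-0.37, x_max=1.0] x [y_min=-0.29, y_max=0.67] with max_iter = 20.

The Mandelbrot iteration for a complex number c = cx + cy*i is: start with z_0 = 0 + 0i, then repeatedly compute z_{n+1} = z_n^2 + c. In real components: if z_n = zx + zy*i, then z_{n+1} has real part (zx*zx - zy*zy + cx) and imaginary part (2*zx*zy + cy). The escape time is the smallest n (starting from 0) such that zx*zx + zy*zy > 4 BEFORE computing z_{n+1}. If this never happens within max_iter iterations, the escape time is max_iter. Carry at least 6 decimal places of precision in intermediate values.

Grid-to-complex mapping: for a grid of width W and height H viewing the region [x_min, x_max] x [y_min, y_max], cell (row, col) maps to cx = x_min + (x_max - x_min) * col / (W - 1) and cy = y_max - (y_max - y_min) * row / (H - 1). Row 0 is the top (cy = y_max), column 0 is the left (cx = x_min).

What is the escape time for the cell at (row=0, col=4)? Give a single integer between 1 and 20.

z_0 = 0 + 0i, c = 0.7260 + 0.6700i
Iter 1: z = 0.7260 + 0.6700i, |z|^2 = 0.9760
Iter 2: z = 0.8042 + 1.6428i, |z|^2 = 3.3456
Iter 3: z = -1.3262 + 3.3123i, |z|^2 = 12.7300
Escaped at iteration 3

Answer: 3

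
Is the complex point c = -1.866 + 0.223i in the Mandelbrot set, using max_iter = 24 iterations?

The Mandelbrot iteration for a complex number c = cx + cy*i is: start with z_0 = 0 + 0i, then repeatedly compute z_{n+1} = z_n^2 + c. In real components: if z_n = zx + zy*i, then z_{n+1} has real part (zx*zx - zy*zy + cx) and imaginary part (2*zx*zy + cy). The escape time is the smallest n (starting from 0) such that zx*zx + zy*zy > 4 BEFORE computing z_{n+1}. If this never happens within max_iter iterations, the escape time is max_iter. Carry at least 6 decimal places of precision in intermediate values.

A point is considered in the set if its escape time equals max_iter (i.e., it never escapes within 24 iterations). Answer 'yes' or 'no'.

z_0 = 0 + 0i, c = -1.8660 + 0.2230i
Iter 1: z = -1.8660 + 0.2230i, |z|^2 = 3.5317
Iter 2: z = 1.5662 + -0.6092i, |z|^2 = 2.8242
Iter 3: z = 0.2159 + -1.6854i, |z|^2 = 2.8872
Iter 4: z = -4.6600 + -0.5048i, |z|^2 = 21.9701
Escaped at iteration 4

Answer: no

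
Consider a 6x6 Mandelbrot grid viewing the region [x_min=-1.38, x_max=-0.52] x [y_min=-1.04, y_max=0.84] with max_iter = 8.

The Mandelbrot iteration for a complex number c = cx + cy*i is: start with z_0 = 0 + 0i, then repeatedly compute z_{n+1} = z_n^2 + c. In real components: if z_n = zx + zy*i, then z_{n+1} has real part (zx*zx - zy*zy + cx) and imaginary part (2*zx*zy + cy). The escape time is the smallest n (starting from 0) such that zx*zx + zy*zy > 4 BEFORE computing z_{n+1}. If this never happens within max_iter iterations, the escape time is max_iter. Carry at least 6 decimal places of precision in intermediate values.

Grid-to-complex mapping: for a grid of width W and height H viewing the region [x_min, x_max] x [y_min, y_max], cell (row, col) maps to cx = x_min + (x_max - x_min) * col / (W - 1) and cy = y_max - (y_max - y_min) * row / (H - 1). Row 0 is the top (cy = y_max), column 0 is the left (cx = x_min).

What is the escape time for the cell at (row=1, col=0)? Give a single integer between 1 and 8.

z_0 = 0 + 0i, c = -1.3800 + 0.4640i
Iter 1: z = -1.3800 + 0.4640i, |z|^2 = 2.1197
Iter 2: z = 0.3091 + -0.8166i, |z|^2 = 0.7624
Iter 3: z = -1.9514 + -0.0409i, |z|^2 = 3.8095
Iter 4: z = 2.4261 + 0.6234i, |z|^2 = 6.2747
Escaped at iteration 4

Answer: 4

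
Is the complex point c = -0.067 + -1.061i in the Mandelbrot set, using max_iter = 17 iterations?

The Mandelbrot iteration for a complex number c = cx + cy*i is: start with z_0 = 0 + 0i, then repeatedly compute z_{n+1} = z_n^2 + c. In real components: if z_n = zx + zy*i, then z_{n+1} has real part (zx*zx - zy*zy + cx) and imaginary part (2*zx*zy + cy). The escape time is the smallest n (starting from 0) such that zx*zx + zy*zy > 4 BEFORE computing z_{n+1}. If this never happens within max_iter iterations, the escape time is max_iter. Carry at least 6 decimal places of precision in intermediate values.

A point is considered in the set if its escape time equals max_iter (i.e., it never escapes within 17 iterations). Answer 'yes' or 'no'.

z_0 = 0 + 0i, c = -0.0670 + -1.0610i
Iter 1: z = -0.0670 + -1.0610i, |z|^2 = 1.1302
Iter 2: z = -1.1882 + -0.9188i, |z|^2 = 2.2561
Iter 3: z = 0.5007 + 1.1226i, |z|^2 = 1.5108
Iter 4: z = -1.0765 + 0.0630i, |z|^2 = 1.1628
Iter 5: z = 1.0878 + -1.1967i, |z|^2 = 2.6155
Iter 6: z = -0.3157 + -3.6646i, |z|^2 = 13.5290
Escaped at iteration 6

Answer: no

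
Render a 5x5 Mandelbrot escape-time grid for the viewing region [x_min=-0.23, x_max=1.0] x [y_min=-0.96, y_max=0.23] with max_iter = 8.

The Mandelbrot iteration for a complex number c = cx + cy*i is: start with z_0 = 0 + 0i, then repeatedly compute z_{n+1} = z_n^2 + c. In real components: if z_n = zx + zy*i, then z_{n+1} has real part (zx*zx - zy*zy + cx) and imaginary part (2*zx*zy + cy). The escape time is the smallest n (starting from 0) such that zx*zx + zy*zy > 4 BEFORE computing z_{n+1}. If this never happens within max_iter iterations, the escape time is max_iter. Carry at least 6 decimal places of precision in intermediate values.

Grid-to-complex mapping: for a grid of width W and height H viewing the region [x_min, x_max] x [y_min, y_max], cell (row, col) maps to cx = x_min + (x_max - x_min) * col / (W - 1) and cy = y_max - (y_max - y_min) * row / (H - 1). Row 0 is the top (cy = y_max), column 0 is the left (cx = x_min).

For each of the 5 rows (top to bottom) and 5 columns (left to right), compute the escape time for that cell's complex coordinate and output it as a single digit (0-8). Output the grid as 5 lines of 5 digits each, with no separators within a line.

(row=0, col=0): c = -0.2300 + 0.2300i → escape time 8
(row=0, col=1): c = 0.0775 + 0.2300i → escape time 8
(row=0, col=2): c = 0.3850 + 0.2300i → escape time 8
(row=0, col=3): c = 0.6925 + 0.2300i → escape time 3
(row=0, col=4): c = 1.0000 + 0.2300i → escape time 2
(row=1, col=0): c = -0.2300 + -0.0675i → escape time 8
(row=1, col=1): c = 0.0775 + -0.0675i → escape time 8
(row=1, col=2): c = 0.3850 + -0.0675i → escape time 8
(row=1, col=3): c = 0.6925 + -0.0675i → escape time 3
(row=1, col=4): c = 1.0000 + -0.0675i → escape time 2
(row=2, col=0): c = -0.2300 + -0.3650i → escape time 8
(row=2, col=1): c = 0.0775 + -0.3650i → escape time 8
(row=2, col=2): c = 0.3850 + -0.3650i → escape time 8
(row=2, col=3): c = 0.6925 + -0.3650i → escape time 3
(row=2, col=4): c = 1.0000 + -0.3650i → escape time 2
(row=3, col=0): c = -0.2300 + -0.6625i → escape time 8
(row=3, col=1): c = 0.0775 + -0.6625i → escape time 8
(row=3, col=2): c = 0.3850 + -0.6625i → escape time 8
(row=3, col=3): c = 0.6925 + -0.6625i → escape time 3
(row=3, col=4): c = 1.0000 + -0.6625i → escape time 2
(row=4, col=0): c = -0.2300 + -0.9600i → escape time 7
(row=4, col=1): c = 0.0775 + -0.9600i → escape time 5
(row=4, col=2): c = 0.3850 + -0.9600i → escape time 3
(row=4, col=3): c = 0.6925 + -0.9600i → escape time 2
(row=4, col=4): c = 1.0000 + -0.9600i → escape time 2

Answer: 88832
88832
88832
88832
75322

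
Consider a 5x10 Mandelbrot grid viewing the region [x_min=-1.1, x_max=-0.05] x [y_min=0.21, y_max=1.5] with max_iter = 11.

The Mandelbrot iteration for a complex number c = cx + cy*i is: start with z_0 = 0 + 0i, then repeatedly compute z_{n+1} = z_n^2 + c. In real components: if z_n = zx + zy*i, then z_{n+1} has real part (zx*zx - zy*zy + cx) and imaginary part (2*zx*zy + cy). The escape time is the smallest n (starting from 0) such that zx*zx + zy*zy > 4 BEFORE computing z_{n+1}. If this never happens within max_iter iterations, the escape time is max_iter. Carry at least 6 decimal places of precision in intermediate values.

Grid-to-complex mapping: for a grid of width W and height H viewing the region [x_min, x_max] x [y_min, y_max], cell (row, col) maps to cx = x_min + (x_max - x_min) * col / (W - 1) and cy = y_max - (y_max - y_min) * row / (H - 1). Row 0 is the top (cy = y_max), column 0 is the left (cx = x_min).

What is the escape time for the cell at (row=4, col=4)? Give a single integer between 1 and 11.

z_0 = 0 + 0i, c = -0.0500 + 0.9267i
Iter 1: z = -0.0500 + 0.9267i, |z|^2 = 0.8612
Iter 2: z = -0.9062 + 0.8340i, |z|^2 = 1.5168
Iter 3: z = 0.0757 + -0.5849i, |z|^2 = 0.3478
Iter 4: z = -0.3864 + 0.8382i, |z|^2 = 0.8518
Iter 5: z = -0.6032 + 0.2790i, |z|^2 = 0.4417
Iter 6: z = 0.2360 + 0.5901i, |z|^2 = 0.4039
Iter 7: z = -0.3425 + 1.2052i, |z|^2 = 1.5699
Iter 8: z = -1.3853 + 0.1011i, |z|^2 = 1.9293
Iter 9: z = 1.8589 + 0.6466i, |z|^2 = 3.8735
Iter 10: z = 2.9874 + 3.3305i, |z|^2 = 20.0168
Escaped at iteration 10

Answer: 10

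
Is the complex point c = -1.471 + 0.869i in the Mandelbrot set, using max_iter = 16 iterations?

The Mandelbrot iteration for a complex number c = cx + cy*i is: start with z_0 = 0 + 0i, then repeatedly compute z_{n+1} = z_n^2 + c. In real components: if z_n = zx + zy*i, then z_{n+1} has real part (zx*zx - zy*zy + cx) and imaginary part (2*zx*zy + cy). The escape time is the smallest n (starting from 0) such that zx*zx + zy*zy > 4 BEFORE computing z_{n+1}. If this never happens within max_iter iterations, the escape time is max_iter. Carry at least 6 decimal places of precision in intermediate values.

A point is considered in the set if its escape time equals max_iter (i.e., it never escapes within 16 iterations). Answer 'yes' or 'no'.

Answer: no

Derivation:
z_0 = 0 + 0i, c = -1.4710 + 0.8690i
Iter 1: z = -1.4710 + 0.8690i, |z|^2 = 2.9190
Iter 2: z = -0.0623 + -1.6876i, |z|^2 = 2.8519
Iter 3: z = -4.3151 + 1.0793i, |z|^2 = 19.7851
Escaped at iteration 3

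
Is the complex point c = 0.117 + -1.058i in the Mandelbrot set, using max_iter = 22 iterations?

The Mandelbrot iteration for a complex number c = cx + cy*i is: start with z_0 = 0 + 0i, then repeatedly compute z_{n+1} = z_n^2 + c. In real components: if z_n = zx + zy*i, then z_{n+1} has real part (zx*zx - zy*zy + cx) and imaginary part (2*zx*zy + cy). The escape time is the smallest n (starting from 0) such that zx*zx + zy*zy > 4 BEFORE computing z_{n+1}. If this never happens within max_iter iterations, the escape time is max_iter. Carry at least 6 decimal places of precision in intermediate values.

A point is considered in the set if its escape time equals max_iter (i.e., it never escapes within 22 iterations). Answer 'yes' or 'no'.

Answer: no

Derivation:
z_0 = 0 + 0i, c = 0.1170 + -1.0580i
Iter 1: z = 0.1170 + -1.0580i, |z|^2 = 1.1331
Iter 2: z = -0.9887 + -1.3056i, |z|^2 = 2.6820
Iter 3: z = -0.6100 + 1.5236i, |z|^2 = 2.6934
Iter 4: z = -1.8321 + -2.9169i, |z|^2 = 11.8649
Escaped at iteration 4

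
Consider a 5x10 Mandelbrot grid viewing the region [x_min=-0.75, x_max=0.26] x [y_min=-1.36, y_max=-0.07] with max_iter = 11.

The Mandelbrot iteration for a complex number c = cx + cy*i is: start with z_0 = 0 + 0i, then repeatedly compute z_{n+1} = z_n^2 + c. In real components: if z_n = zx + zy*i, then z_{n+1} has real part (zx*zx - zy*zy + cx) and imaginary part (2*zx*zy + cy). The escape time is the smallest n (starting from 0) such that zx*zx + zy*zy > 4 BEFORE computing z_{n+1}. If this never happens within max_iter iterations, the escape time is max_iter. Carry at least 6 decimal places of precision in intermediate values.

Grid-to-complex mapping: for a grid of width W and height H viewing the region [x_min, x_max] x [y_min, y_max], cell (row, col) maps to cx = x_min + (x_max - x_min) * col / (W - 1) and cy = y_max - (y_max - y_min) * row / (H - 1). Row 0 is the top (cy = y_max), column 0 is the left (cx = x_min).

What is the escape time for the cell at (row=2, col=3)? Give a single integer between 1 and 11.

Answer: 11

Derivation:
z_0 = 0 + 0i, c = 0.0075 + -0.3567i
Iter 1: z = 0.0075 + -0.3567i, |z|^2 = 0.1273
Iter 2: z = -0.1197 + -0.3620i, |z|^2 = 0.1454
Iter 3: z = -0.1092 + -0.2700i, |z|^2 = 0.0849
Iter 4: z = -0.0535 + -0.2977i, |z|^2 = 0.0915
Iter 5: z = -0.0782 + -0.3248i, |z|^2 = 0.1116
Iter 6: z = -0.0919 + -0.3058i, |z|^2 = 0.1020
Iter 7: z = -0.0776 + -0.3005i, |z|^2 = 0.0963
Iter 8: z = -0.0768 + -0.3100i, |z|^2 = 0.1020
Iter 9: z = -0.0827 + -0.3091i, |z|^2 = 0.1024
Iter 10: z = -0.0812 + -0.3055i, |z|^2 = 0.0999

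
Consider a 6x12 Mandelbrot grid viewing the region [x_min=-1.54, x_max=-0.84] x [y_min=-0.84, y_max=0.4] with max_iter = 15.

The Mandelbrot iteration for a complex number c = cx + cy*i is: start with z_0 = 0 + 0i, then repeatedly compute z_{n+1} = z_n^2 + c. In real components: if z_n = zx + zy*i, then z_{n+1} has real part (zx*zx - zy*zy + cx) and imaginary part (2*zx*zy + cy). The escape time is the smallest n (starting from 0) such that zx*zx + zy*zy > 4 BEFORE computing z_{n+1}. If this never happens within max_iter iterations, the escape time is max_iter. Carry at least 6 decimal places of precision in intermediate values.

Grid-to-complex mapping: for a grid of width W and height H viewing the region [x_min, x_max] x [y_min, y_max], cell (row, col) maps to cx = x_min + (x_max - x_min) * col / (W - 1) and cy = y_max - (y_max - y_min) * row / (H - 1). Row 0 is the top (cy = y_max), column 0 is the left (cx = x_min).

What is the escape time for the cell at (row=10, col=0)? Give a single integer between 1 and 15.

z_0 = 0 + 0i, c = -1.5400 + -0.7273i
Iter 1: z = -1.5400 + -0.7273i, |z|^2 = 2.9005
Iter 2: z = 0.3027 + 1.5127i, |z|^2 = 2.3800
Iter 3: z = -3.7367 + 0.1885i, |z|^2 = 13.9987
Escaped at iteration 3

Answer: 3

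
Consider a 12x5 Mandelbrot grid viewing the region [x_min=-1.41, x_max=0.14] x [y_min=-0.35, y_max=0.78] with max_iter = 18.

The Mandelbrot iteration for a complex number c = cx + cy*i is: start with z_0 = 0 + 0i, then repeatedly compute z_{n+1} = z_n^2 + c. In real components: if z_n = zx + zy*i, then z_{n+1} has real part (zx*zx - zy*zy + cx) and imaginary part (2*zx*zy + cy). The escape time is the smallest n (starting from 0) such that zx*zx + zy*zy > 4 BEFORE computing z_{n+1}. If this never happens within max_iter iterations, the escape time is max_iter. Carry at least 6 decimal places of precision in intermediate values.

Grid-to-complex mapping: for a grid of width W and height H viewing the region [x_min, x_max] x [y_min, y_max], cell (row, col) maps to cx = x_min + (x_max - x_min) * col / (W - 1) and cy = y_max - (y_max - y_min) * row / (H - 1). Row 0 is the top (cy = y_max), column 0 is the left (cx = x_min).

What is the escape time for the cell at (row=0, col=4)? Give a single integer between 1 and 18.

Answer: 4

Derivation:
z_0 = 0 + 0i, c = -0.8464 + 0.7800i
Iter 1: z = -0.8464 + 0.7800i, |z|^2 = 1.3247
Iter 2: z = -0.7384 + -0.5403i, |z|^2 = 0.8372
Iter 3: z = -0.5930 + 1.5780i, |z|^2 = 2.8417
Iter 4: z = -2.9847 + -1.0916i, |z|^2 = 10.1002
Escaped at iteration 4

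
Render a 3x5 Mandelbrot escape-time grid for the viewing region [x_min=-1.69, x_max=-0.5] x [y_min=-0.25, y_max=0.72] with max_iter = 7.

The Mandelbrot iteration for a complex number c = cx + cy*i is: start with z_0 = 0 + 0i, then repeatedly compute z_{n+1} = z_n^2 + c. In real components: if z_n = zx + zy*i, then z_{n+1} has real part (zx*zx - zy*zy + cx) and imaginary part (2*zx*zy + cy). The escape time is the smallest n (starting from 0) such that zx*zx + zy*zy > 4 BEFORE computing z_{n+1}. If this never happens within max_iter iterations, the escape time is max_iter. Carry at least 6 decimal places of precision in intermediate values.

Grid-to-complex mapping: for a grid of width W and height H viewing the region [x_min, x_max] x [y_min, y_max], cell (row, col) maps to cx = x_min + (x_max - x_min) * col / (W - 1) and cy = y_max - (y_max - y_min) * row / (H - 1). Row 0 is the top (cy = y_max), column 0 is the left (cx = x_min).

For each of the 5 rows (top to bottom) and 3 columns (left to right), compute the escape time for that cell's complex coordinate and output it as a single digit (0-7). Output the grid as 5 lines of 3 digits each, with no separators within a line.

(row=0, col=0): c = -1.6900 + 0.7200i → escape time 3
(row=0, col=1): c = -1.0950 + 0.7200i → escape time 3
(row=0, col=2): c = -0.5000 + 0.7200i → escape time 7
(row=1, col=0): c = -1.6900 + 0.4775i → escape time 3
(row=1, col=1): c = -1.0950 + 0.4775i → escape time 5
(row=1, col=2): c = -0.5000 + 0.4775i → escape time 7
(row=2, col=0): c = -1.6900 + 0.2350i → escape time 4
(row=2, col=1): c = -1.0950 + 0.2350i → escape time 7
(row=2, col=2): c = -0.5000 + 0.2350i → escape time 7
(row=3, col=0): c = -1.6900 + -0.0075i → escape time 7
(row=3, col=1): c = -1.0950 + -0.0075i → escape time 7
(row=3, col=2): c = -0.5000 + -0.0075i → escape time 7
(row=4, col=0): c = -1.6900 + -0.2500i → escape time 4
(row=4, col=1): c = -1.0950 + -0.2500i → escape time 7
(row=4, col=2): c = -0.5000 + -0.2500i → escape time 7

Answer: 337
357
477
777
477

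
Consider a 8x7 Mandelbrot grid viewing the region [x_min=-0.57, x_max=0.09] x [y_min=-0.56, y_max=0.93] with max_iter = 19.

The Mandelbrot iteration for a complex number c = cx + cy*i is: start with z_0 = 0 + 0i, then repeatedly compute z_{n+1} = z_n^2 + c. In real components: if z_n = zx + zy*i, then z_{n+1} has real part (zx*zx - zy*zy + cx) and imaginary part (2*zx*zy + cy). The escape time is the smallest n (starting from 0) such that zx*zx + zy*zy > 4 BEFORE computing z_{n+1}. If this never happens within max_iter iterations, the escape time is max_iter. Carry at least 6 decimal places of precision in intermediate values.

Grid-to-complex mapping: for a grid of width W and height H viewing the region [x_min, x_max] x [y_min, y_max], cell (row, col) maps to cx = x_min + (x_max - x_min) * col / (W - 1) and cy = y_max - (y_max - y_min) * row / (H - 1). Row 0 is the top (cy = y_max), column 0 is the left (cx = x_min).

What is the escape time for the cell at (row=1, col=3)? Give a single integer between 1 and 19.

Answer: 12

Derivation:
z_0 = 0 + 0i, c = -0.2871 + 0.6817i
Iter 1: z = -0.2871 + 0.6817i, |z|^2 = 0.5471
Iter 2: z = -0.6694 + 0.2902i, |z|^2 = 0.5323
Iter 3: z = 0.0767 + 0.2932i, |z|^2 = 0.0918
Iter 4: z = -0.3672 + 0.7266i, |z|^2 = 0.6628
Iter 5: z = -0.6803 + 0.1480i, |z|^2 = 0.4847
Iter 6: z = 0.1537 + 0.4803i, |z|^2 = 0.2543
Iter 7: z = -0.4942 + 0.8294i, |z|^2 = 0.9320
Iter 8: z = -0.7308 + -0.1380i, |z|^2 = 0.5531
Iter 9: z = 0.2278 + 0.8834i, |z|^2 = 0.8323
Iter 10: z = -1.0157 + 1.0842i, |z|^2 = 2.2070
Iter 11: z = -0.4310 + -1.5206i, |z|^2 = 2.4980
Iter 12: z = -2.4137 + 1.9924i, |z|^2 = 9.7953
Escaped at iteration 12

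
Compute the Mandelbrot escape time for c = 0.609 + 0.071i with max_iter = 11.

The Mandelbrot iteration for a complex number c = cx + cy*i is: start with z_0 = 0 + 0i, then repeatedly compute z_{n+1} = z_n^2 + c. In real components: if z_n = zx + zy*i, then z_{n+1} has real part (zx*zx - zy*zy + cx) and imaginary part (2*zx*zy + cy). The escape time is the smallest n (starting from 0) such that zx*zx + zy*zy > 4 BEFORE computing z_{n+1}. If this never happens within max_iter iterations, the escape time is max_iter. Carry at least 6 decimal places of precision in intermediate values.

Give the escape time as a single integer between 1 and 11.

Answer: 4

Derivation:
z_0 = 0 + 0i, c = 0.6090 + 0.0710i
Iter 1: z = 0.6090 + 0.0710i, |z|^2 = 0.3759
Iter 2: z = 0.9748 + 0.1575i, |z|^2 = 0.9751
Iter 3: z = 1.5345 + 0.3780i, |z|^2 = 2.4976
Iter 4: z = 2.8208 + 1.2312i, |z|^2 = 9.4729
Escaped at iteration 4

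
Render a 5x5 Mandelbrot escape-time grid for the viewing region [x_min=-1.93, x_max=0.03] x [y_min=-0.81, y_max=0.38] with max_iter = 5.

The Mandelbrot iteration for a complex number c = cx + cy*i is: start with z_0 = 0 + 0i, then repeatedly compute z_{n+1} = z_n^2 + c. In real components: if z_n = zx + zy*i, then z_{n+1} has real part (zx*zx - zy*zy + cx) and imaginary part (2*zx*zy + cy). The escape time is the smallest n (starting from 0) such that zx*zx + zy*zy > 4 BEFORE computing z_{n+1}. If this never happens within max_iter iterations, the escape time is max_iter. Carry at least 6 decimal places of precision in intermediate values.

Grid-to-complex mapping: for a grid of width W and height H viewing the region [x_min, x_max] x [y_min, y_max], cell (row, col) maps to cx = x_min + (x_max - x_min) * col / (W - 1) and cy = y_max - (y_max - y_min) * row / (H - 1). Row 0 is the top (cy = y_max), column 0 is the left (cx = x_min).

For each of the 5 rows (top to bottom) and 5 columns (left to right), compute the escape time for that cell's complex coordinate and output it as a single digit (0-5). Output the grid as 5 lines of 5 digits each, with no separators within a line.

Answer: 34555
45555
35555
23555
13355

Derivation:
(row=0, col=0): c = -1.9300 + 0.3800i → escape time 3
(row=0, col=1): c = -1.4400 + 0.3800i → escape time 4
(row=0, col=2): c = -0.9500 + 0.3800i → escape time 5
(row=0, col=3): c = -0.4600 + 0.3800i → escape time 5
(row=0, col=4): c = 0.0300 + 0.3800i → escape time 5
(row=1, col=0): c = -1.9300 + 0.0825i → escape time 4
(row=1, col=1): c = -1.4400 + 0.0825i → escape time 5
(row=1, col=2): c = -0.9500 + 0.0825i → escape time 5
(row=1, col=3): c = -0.4600 + 0.0825i → escape time 5
(row=1, col=4): c = 0.0300 + 0.0825i → escape time 5
(row=2, col=0): c = -1.9300 + -0.2150i → escape time 3
(row=2, col=1): c = -1.4400 + -0.2150i → escape time 5
(row=2, col=2): c = -0.9500 + -0.2150i → escape time 5
(row=2, col=3): c = -0.4600 + -0.2150i → escape time 5
(row=2, col=4): c = 0.0300 + -0.2150i → escape time 5
(row=3, col=0): c = -1.9300 + -0.5125i → escape time 2
(row=3, col=1): c = -1.4400 + -0.5125i → escape time 3
(row=3, col=2): c = -0.9500 + -0.5125i → escape time 5
(row=3, col=3): c = -0.4600 + -0.5125i → escape time 5
(row=3, col=4): c = 0.0300 + -0.5125i → escape time 5
(row=4, col=0): c = -1.9300 + -0.8100i → escape time 1
(row=4, col=1): c = -1.4400 + -0.8100i → escape time 3
(row=4, col=2): c = -0.9500 + -0.8100i → escape time 3
(row=4, col=3): c = -0.4600 + -0.8100i → escape time 5
(row=4, col=4): c = 0.0300 + -0.8100i → escape time 5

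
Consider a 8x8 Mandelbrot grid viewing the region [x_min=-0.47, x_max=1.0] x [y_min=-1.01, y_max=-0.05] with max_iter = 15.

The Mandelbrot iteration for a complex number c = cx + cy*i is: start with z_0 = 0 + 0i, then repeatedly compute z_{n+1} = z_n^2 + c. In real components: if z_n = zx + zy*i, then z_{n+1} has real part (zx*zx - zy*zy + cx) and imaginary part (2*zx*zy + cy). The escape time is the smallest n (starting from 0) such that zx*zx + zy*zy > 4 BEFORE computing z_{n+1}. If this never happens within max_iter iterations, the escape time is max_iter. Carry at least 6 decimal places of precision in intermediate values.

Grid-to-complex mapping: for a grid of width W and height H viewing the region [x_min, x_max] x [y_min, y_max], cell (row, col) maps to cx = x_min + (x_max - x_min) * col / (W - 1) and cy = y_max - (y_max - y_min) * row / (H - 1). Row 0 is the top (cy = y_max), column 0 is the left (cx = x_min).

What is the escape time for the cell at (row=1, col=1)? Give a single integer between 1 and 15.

Answer: 15

Derivation:
z_0 = 0 + 0i, c = -0.2600 + -0.1871i
Iter 1: z = -0.2600 + -0.1871i, |z|^2 = 0.1026
Iter 2: z = -0.2274 + -0.0898i, |z|^2 = 0.0598
Iter 3: z = -0.2163 + -0.1463i, |z|^2 = 0.0682
Iter 4: z = -0.2346 + -0.1238i, |z|^2 = 0.0704
Iter 5: z = -0.2203 + -0.1290i, |z|^2 = 0.0652
Iter 6: z = -0.2281 + -0.1303i, |z|^2 = 0.0690
Iter 7: z = -0.2249 + -0.1277i, |z|^2 = 0.0669
Iter 8: z = -0.2257 + -0.1297i, |z|^2 = 0.0678
Iter 9: z = -0.2259 + -0.1286i, |z|^2 = 0.0676
Iter 10: z = -0.2255 + -0.1290i, |z|^2 = 0.0675
Iter 11: z = -0.2258 + -0.1289i, |z|^2 = 0.0676
Iter 12: z = -0.2256 + -0.1289i, |z|^2 = 0.0675
Iter 13: z = -0.2257 + -0.1290i, |z|^2 = 0.0676
Iter 14: z = -0.2257 + -0.1289i, |z|^2 = 0.0676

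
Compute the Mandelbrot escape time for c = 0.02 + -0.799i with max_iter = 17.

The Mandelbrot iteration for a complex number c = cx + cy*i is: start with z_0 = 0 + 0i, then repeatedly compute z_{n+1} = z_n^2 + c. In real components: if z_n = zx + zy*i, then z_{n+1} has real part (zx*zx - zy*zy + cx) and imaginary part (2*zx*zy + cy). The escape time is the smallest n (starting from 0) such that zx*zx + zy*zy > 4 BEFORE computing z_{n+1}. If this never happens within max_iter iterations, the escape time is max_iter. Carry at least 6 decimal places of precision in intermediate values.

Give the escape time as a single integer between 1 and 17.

z_0 = 0 + 0i, c = 0.0200 + -0.7990i
Iter 1: z = 0.0200 + -0.7990i, |z|^2 = 0.6388
Iter 2: z = -0.6180 + -0.8310i, |z|^2 = 1.0724
Iter 3: z = -0.2886 + 0.2281i, |z|^2 = 0.1353
Iter 4: z = 0.0513 + -0.9306i, |z|^2 = 0.8687
Iter 5: z = -0.8434 + -0.8944i, |z|^2 = 1.5113
Iter 6: z = -0.0686 + 0.7097i, |z|^2 = 0.5084
Iter 7: z = -0.4790 + -0.8963i, |z|^2 = 1.0329
Iter 8: z = -0.5539 + 0.0598i, |z|^2 = 0.3104
Iter 9: z = 0.3233 + -0.8652i, |z|^2 = 0.8531
Iter 10: z = -0.6241 + -1.3584i, |z|^2 = 2.2347
Iter 11: z = -1.4357 + 0.8965i, |z|^2 = 2.8649
Iter 12: z = 1.2776 + -3.3731i, |z|^2 = 13.0103
Escaped at iteration 12

Answer: 12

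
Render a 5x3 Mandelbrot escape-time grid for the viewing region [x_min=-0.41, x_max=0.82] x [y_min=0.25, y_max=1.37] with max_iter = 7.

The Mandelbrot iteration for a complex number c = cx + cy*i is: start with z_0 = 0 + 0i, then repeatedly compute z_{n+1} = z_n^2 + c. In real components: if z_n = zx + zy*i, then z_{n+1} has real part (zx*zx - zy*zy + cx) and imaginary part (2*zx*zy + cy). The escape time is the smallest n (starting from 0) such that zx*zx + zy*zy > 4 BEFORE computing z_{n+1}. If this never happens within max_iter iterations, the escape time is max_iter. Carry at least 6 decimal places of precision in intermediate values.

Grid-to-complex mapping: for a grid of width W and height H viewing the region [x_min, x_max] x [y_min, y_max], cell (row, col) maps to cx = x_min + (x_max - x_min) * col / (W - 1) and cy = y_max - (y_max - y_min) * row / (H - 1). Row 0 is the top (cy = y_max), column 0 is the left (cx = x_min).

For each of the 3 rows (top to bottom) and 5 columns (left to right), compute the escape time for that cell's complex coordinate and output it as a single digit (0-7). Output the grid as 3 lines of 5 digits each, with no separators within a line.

Answer: 22222
67532
77753

Derivation:
(row=0, col=0): c = -0.4100 + 1.3700i → escape time 2
(row=0, col=1): c = -0.1025 + 1.3700i → escape time 2
(row=0, col=2): c = 0.2050 + 1.3700i → escape time 2
(row=0, col=3): c = 0.5125 + 1.3700i → escape time 2
(row=0, col=4): c = 0.8200 + 1.3700i → escape time 2
(row=1, col=0): c = -0.4100 + 0.8100i → escape time 6
(row=1, col=1): c = -0.1025 + 0.8100i → escape time 7
(row=1, col=2): c = 0.2050 + 0.8100i → escape time 5
(row=1, col=3): c = 0.5125 + 0.8100i → escape time 3
(row=1, col=4): c = 0.8200 + 0.8100i → escape time 2
(row=2, col=0): c = -0.4100 + 0.2500i → escape time 7
(row=2, col=1): c = -0.1025 + 0.2500i → escape time 7
(row=2, col=2): c = 0.2050 + 0.2500i → escape time 7
(row=2, col=3): c = 0.5125 + 0.2500i → escape time 5
(row=2, col=4): c = 0.8200 + 0.2500i → escape time 3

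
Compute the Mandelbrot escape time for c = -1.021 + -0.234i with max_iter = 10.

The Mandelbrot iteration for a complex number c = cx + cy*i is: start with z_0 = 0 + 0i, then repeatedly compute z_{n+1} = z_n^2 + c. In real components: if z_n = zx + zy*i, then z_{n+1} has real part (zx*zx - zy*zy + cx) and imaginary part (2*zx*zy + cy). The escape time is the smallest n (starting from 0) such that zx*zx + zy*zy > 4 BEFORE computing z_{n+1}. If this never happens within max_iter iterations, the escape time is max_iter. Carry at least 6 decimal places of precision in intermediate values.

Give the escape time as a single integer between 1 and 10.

Answer: 10

Derivation:
z_0 = 0 + 0i, c = -1.0210 + -0.2340i
Iter 1: z = -1.0210 + -0.2340i, |z|^2 = 1.0972
Iter 2: z = -0.0333 + 0.2438i, |z|^2 = 0.0606
Iter 3: z = -1.0793 + -0.2502i, |z|^2 = 1.2276
Iter 4: z = 0.0814 + 0.3062i, |z|^2 = 0.1004
Iter 5: z = -1.1081 + -0.1842i, |z|^2 = 1.2619
Iter 6: z = 0.1731 + 0.1742i, |z|^2 = 0.0603
Iter 7: z = -1.0214 + -0.1737i, |z|^2 = 1.0734
Iter 8: z = -0.0079 + 0.1209i, |z|^2 = 0.0147
Iter 9: z = -1.0355 + -0.2359i, |z|^2 = 1.1280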